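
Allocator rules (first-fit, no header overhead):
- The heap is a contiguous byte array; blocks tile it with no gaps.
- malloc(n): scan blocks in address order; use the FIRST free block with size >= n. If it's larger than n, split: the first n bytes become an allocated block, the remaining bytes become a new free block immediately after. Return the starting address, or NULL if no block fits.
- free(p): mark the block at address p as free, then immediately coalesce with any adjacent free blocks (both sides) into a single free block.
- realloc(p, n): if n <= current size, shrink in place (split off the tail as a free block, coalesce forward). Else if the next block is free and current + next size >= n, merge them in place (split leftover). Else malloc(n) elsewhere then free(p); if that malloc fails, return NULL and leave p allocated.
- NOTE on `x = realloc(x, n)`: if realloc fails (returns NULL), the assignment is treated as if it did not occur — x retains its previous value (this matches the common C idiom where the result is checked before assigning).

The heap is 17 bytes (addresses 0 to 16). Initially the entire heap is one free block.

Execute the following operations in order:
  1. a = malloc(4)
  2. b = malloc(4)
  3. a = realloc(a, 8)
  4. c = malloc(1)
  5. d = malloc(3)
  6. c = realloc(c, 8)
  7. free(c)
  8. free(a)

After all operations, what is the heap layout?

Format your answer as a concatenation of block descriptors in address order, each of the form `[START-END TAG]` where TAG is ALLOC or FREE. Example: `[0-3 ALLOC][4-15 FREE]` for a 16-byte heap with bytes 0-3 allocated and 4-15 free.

Answer: [0-0 FREE][1-3 ALLOC][4-7 ALLOC][8-16 FREE]

Derivation:
Op 1: a = malloc(4) -> a = 0; heap: [0-3 ALLOC][4-16 FREE]
Op 2: b = malloc(4) -> b = 4; heap: [0-3 ALLOC][4-7 ALLOC][8-16 FREE]
Op 3: a = realloc(a, 8) -> a = 8; heap: [0-3 FREE][4-7 ALLOC][8-15 ALLOC][16-16 FREE]
Op 4: c = malloc(1) -> c = 0; heap: [0-0 ALLOC][1-3 FREE][4-7 ALLOC][8-15 ALLOC][16-16 FREE]
Op 5: d = malloc(3) -> d = 1; heap: [0-0 ALLOC][1-3 ALLOC][4-7 ALLOC][8-15 ALLOC][16-16 FREE]
Op 6: c = realloc(c, 8) -> NULL (c unchanged); heap: [0-0 ALLOC][1-3 ALLOC][4-7 ALLOC][8-15 ALLOC][16-16 FREE]
Op 7: free(c) -> (freed c); heap: [0-0 FREE][1-3 ALLOC][4-7 ALLOC][8-15 ALLOC][16-16 FREE]
Op 8: free(a) -> (freed a); heap: [0-0 FREE][1-3 ALLOC][4-7 ALLOC][8-16 FREE]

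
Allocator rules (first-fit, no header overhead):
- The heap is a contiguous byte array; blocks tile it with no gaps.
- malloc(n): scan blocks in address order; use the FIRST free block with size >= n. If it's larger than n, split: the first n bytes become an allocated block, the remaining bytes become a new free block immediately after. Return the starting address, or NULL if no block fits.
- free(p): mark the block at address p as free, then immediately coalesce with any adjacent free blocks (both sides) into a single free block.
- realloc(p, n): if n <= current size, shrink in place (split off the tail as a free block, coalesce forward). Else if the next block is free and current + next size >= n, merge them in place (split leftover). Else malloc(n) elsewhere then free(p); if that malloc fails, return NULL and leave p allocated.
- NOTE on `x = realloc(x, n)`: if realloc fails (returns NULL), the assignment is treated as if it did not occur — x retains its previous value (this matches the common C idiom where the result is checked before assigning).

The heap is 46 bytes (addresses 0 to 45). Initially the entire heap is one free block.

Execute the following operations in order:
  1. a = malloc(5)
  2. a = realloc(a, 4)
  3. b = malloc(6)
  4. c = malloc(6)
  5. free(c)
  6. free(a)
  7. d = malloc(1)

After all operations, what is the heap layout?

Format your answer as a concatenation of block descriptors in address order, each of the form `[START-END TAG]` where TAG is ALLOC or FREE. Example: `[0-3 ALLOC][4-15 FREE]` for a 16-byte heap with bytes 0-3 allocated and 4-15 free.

Answer: [0-0 ALLOC][1-3 FREE][4-9 ALLOC][10-45 FREE]

Derivation:
Op 1: a = malloc(5) -> a = 0; heap: [0-4 ALLOC][5-45 FREE]
Op 2: a = realloc(a, 4) -> a = 0; heap: [0-3 ALLOC][4-45 FREE]
Op 3: b = malloc(6) -> b = 4; heap: [0-3 ALLOC][4-9 ALLOC][10-45 FREE]
Op 4: c = malloc(6) -> c = 10; heap: [0-3 ALLOC][4-9 ALLOC][10-15 ALLOC][16-45 FREE]
Op 5: free(c) -> (freed c); heap: [0-3 ALLOC][4-9 ALLOC][10-45 FREE]
Op 6: free(a) -> (freed a); heap: [0-3 FREE][4-9 ALLOC][10-45 FREE]
Op 7: d = malloc(1) -> d = 0; heap: [0-0 ALLOC][1-3 FREE][4-9 ALLOC][10-45 FREE]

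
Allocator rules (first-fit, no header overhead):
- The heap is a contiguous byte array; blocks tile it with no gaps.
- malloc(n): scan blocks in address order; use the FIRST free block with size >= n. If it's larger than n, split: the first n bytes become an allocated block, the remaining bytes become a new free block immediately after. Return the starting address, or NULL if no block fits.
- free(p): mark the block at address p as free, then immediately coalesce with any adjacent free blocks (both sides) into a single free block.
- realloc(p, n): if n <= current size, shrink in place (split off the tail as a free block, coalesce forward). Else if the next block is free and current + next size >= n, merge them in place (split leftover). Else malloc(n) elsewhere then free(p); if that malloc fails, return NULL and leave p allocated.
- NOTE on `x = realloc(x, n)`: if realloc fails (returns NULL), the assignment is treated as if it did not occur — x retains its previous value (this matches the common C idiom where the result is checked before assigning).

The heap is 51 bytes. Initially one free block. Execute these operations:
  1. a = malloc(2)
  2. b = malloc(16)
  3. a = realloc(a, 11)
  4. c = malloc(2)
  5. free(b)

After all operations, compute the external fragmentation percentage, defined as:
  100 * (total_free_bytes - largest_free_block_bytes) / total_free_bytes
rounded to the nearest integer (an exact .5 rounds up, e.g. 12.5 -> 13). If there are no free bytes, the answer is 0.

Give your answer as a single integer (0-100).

Op 1: a = malloc(2) -> a = 0; heap: [0-1 ALLOC][2-50 FREE]
Op 2: b = malloc(16) -> b = 2; heap: [0-1 ALLOC][2-17 ALLOC][18-50 FREE]
Op 3: a = realloc(a, 11) -> a = 18; heap: [0-1 FREE][2-17 ALLOC][18-28 ALLOC][29-50 FREE]
Op 4: c = malloc(2) -> c = 0; heap: [0-1 ALLOC][2-17 ALLOC][18-28 ALLOC][29-50 FREE]
Op 5: free(b) -> (freed b); heap: [0-1 ALLOC][2-17 FREE][18-28 ALLOC][29-50 FREE]
Free blocks: [16 22] total_free=38 largest=22 -> 100*(38-22)/38 = 1600/38 ≈ 42.105 -> rounds to 42

Answer: 42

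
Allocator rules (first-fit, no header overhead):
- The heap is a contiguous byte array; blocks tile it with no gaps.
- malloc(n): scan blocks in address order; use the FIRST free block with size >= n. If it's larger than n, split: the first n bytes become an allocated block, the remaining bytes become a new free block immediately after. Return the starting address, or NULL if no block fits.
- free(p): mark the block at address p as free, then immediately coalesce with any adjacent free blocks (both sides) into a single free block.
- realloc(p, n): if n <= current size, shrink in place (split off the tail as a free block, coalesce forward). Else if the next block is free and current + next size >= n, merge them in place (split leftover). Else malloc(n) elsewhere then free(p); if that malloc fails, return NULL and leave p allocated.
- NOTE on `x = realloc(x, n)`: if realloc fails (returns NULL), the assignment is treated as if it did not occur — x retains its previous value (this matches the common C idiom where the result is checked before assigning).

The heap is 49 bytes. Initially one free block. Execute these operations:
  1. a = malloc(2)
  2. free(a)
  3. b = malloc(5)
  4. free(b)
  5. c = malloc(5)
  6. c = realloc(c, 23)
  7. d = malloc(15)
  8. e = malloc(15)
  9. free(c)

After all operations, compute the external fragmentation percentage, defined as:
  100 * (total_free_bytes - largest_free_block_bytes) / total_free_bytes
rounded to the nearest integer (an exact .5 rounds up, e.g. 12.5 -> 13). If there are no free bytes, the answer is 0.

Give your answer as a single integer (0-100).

Answer: 32

Derivation:
Op 1: a = malloc(2) -> a = 0; heap: [0-1 ALLOC][2-48 FREE]
Op 2: free(a) -> (freed a); heap: [0-48 FREE]
Op 3: b = malloc(5) -> b = 0; heap: [0-4 ALLOC][5-48 FREE]
Op 4: free(b) -> (freed b); heap: [0-48 FREE]
Op 5: c = malloc(5) -> c = 0; heap: [0-4 ALLOC][5-48 FREE]
Op 6: c = realloc(c, 23) -> c = 0; heap: [0-22 ALLOC][23-48 FREE]
Op 7: d = malloc(15) -> d = 23; heap: [0-22 ALLOC][23-37 ALLOC][38-48 FREE]
Op 8: e = malloc(15) -> e = NULL; heap: [0-22 ALLOC][23-37 ALLOC][38-48 FREE]
Op 9: free(c) -> (freed c); heap: [0-22 FREE][23-37 ALLOC][38-48 FREE]
Free blocks: [23 11] total_free=34 largest=23 -> 100*(34-23)/34 = 1100/34 ≈ 32.353 -> rounds to 32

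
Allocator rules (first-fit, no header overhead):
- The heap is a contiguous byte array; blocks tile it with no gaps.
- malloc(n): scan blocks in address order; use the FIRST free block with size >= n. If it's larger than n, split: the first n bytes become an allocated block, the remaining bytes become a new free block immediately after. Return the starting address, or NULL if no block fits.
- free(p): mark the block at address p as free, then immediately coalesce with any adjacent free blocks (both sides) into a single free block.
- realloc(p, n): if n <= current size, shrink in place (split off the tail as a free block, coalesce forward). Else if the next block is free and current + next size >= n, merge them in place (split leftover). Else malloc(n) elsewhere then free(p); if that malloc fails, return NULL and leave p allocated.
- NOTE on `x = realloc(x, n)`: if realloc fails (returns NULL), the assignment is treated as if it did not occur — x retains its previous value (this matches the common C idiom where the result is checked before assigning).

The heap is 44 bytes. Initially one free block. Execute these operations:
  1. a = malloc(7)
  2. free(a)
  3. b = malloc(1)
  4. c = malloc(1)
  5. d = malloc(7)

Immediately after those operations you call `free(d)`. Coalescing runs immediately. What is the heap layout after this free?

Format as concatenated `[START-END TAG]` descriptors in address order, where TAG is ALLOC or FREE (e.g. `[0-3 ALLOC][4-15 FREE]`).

Op 1: a = malloc(7) -> a = 0; heap: [0-6 ALLOC][7-43 FREE]
Op 2: free(a) -> (freed a); heap: [0-43 FREE]
Op 3: b = malloc(1) -> b = 0; heap: [0-0 ALLOC][1-43 FREE]
Op 4: c = malloc(1) -> c = 1; heap: [0-0 ALLOC][1-1 ALLOC][2-43 FREE]
Op 5: d = malloc(7) -> d = 2; heap: [0-0 ALLOC][1-1 ALLOC][2-8 ALLOC][9-43 FREE]
free(d): d = 2 -> block [2-8 ALLOC]; mark free, coalesce with adjacent free neighbors -> [0-0 ALLOC][1-1 ALLOC][2-43 FREE]

Answer: [0-0 ALLOC][1-1 ALLOC][2-43 FREE]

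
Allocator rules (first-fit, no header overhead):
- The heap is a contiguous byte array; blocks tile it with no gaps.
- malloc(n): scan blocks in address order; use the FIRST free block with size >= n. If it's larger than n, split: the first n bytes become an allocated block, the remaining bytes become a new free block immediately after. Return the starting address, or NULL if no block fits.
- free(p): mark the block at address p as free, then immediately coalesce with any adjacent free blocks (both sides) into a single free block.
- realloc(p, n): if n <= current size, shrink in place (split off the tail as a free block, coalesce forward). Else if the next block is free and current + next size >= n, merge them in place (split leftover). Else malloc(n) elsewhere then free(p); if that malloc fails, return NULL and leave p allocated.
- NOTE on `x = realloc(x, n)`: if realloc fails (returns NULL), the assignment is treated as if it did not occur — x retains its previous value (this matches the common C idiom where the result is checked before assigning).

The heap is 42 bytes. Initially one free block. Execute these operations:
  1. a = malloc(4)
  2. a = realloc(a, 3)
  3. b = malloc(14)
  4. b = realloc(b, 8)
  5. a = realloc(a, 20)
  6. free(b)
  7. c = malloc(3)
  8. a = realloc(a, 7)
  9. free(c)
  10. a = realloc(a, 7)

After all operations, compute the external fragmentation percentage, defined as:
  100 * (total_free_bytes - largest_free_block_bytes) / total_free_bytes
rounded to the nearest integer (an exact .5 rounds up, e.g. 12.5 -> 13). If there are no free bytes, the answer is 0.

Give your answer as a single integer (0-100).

Op 1: a = malloc(4) -> a = 0; heap: [0-3 ALLOC][4-41 FREE]
Op 2: a = realloc(a, 3) -> a = 0; heap: [0-2 ALLOC][3-41 FREE]
Op 3: b = malloc(14) -> b = 3; heap: [0-2 ALLOC][3-16 ALLOC][17-41 FREE]
Op 4: b = realloc(b, 8) -> b = 3; heap: [0-2 ALLOC][3-10 ALLOC][11-41 FREE]
Op 5: a = realloc(a, 20) -> a = 11; heap: [0-2 FREE][3-10 ALLOC][11-30 ALLOC][31-41 FREE]
Op 6: free(b) -> (freed b); heap: [0-10 FREE][11-30 ALLOC][31-41 FREE]
Op 7: c = malloc(3) -> c = 0; heap: [0-2 ALLOC][3-10 FREE][11-30 ALLOC][31-41 FREE]
Op 8: a = realloc(a, 7) -> a = 11; heap: [0-2 ALLOC][3-10 FREE][11-17 ALLOC][18-41 FREE]
Op 9: free(c) -> (freed c); heap: [0-10 FREE][11-17 ALLOC][18-41 FREE]
Op 10: a = realloc(a, 7) -> a = 11; heap: [0-10 FREE][11-17 ALLOC][18-41 FREE]
Free blocks: [11 24] total_free=35 largest=24 -> 100*(35-24)/35 = 1100/35 ≈ 31.429 -> rounds to 31

Answer: 31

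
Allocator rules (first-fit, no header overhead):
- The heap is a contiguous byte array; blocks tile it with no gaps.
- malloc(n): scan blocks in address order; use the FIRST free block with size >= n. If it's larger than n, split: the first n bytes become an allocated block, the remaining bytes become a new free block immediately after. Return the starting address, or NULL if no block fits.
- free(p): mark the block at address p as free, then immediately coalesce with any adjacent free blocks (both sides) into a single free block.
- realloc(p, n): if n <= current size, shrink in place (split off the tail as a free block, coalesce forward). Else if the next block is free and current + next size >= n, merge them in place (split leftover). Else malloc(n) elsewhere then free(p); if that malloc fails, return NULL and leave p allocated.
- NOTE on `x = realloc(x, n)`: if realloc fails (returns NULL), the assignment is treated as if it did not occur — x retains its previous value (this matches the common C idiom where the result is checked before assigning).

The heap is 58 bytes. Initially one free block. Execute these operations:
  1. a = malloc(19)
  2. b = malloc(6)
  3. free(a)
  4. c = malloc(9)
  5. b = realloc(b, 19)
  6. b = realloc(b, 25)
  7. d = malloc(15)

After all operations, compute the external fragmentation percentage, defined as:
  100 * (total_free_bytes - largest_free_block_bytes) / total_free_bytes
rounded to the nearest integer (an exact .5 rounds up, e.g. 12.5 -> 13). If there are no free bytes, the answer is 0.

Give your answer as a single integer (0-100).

Op 1: a = malloc(19) -> a = 0; heap: [0-18 ALLOC][19-57 FREE]
Op 2: b = malloc(6) -> b = 19; heap: [0-18 ALLOC][19-24 ALLOC][25-57 FREE]
Op 3: free(a) -> (freed a); heap: [0-18 FREE][19-24 ALLOC][25-57 FREE]
Op 4: c = malloc(9) -> c = 0; heap: [0-8 ALLOC][9-18 FREE][19-24 ALLOC][25-57 FREE]
Op 5: b = realloc(b, 19) -> b = 19; heap: [0-8 ALLOC][9-18 FREE][19-37 ALLOC][38-57 FREE]
Op 6: b = realloc(b, 25) -> b = 19; heap: [0-8 ALLOC][9-18 FREE][19-43 ALLOC][44-57 FREE]
Op 7: d = malloc(15) -> d = NULL; heap: [0-8 ALLOC][9-18 FREE][19-43 ALLOC][44-57 FREE]
Free blocks: [10 14] total_free=24 largest=14 -> 100*(24-14)/24 = 1000/24 ≈ 41.667 -> rounds to 42

Answer: 42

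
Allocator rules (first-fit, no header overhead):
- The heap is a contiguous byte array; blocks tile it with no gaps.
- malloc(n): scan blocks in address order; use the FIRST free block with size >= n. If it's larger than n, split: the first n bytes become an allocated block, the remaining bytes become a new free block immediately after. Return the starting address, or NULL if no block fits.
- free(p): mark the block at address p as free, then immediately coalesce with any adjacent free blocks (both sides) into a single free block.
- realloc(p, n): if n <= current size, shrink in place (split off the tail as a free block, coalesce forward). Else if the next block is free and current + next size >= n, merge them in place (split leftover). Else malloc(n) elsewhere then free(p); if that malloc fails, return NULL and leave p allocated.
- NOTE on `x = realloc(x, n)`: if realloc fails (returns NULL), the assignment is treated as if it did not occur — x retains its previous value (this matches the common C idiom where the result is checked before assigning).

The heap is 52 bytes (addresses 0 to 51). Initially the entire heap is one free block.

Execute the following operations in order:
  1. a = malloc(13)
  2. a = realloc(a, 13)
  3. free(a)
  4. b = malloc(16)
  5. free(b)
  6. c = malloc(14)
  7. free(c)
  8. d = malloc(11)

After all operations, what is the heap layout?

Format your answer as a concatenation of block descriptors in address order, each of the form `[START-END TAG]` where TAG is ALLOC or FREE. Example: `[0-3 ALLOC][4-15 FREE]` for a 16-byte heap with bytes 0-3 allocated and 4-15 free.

Answer: [0-10 ALLOC][11-51 FREE]

Derivation:
Op 1: a = malloc(13) -> a = 0; heap: [0-12 ALLOC][13-51 FREE]
Op 2: a = realloc(a, 13) -> a = 0; heap: [0-12 ALLOC][13-51 FREE]
Op 3: free(a) -> (freed a); heap: [0-51 FREE]
Op 4: b = malloc(16) -> b = 0; heap: [0-15 ALLOC][16-51 FREE]
Op 5: free(b) -> (freed b); heap: [0-51 FREE]
Op 6: c = malloc(14) -> c = 0; heap: [0-13 ALLOC][14-51 FREE]
Op 7: free(c) -> (freed c); heap: [0-51 FREE]
Op 8: d = malloc(11) -> d = 0; heap: [0-10 ALLOC][11-51 FREE]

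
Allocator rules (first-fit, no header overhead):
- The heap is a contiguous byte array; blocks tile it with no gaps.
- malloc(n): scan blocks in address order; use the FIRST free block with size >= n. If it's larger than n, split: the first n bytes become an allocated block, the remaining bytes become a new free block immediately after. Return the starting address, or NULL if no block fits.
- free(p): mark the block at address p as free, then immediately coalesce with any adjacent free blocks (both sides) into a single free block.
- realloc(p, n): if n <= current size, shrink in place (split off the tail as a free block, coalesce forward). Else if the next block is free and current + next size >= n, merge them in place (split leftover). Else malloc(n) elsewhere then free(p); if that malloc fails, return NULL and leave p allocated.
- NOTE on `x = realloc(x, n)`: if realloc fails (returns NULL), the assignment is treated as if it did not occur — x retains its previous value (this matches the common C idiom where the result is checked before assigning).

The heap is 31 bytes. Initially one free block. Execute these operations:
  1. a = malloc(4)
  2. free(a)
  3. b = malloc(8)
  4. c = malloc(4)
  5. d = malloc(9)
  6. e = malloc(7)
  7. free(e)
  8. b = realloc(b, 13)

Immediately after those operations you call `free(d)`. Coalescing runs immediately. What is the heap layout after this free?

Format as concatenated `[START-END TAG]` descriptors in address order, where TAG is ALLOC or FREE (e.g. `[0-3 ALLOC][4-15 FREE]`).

Op 1: a = malloc(4) -> a = 0; heap: [0-3 ALLOC][4-30 FREE]
Op 2: free(a) -> (freed a); heap: [0-30 FREE]
Op 3: b = malloc(8) -> b = 0; heap: [0-7 ALLOC][8-30 FREE]
Op 4: c = malloc(4) -> c = 8; heap: [0-7 ALLOC][8-11 ALLOC][12-30 FREE]
Op 5: d = malloc(9) -> d = 12; heap: [0-7 ALLOC][8-11 ALLOC][12-20 ALLOC][21-30 FREE]
Op 6: e = malloc(7) -> e = 21; heap: [0-7 ALLOC][8-11 ALLOC][12-20 ALLOC][21-27 ALLOC][28-30 FREE]
Op 7: free(e) -> (freed e); heap: [0-7 ALLOC][8-11 ALLOC][12-20 ALLOC][21-30 FREE]
Op 8: b = realloc(b, 13) -> NULL (b unchanged); heap: [0-7 ALLOC][8-11 ALLOC][12-20 ALLOC][21-30 FREE]
free(d): d = 12 -> block [12-20 ALLOC]; mark free, coalesce with adjacent free neighbors -> [0-7 ALLOC][8-11 ALLOC][12-30 FREE]

Answer: [0-7 ALLOC][8-11 ALLOC][12-30 FREE]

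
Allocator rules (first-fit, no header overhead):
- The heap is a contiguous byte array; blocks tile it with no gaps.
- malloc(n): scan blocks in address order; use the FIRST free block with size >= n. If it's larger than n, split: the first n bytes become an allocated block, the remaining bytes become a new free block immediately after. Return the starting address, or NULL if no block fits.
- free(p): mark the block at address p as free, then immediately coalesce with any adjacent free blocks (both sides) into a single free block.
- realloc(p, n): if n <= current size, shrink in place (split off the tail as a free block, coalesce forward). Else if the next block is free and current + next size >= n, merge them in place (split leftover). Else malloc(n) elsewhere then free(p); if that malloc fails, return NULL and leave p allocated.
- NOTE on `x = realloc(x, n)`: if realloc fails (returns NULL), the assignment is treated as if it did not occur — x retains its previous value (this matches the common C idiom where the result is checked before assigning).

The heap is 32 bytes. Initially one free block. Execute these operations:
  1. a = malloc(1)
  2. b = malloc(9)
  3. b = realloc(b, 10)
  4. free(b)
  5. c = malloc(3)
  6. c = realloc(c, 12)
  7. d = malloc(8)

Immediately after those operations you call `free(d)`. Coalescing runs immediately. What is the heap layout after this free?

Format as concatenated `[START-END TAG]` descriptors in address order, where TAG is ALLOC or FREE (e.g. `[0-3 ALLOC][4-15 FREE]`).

Op 1: a = malloc(1) -> a = 0; heap: [0-0 ALLOC][1-31 FREE]
Op 2: b = malloc(9) -> b = 1; heap: [0-0 ALLOC][1-9 ALLOC][10-31 FREE]
Op 3: b = realloc(b, 10) -> b = 1; heap: [0-0 ALLOC][1-10 ALLOC][11-31 FREE]
Op 4: free(b) -> (freed b); heap: [0-0 ALLOC][1-31 FREE]
Op 5: c = malloc(3) -> c = 1; heap: [0-0 ALLOC][1-3 ALLOC][4-31 FREE]
Op 6: c = realloc(c, 12) -> c = 1; heap: [0-0 ALLOC][1-12 ALLOC][13-31 FREE]
Op 7: d = malloc(8) -> d = 13; heap: [0-0 ALLOC][1-12 ALLOC][13-20 ALLOC][21-31 FREE]
free(d): d = 13 -> block [13-20 ALLOC]; mark free, coalesce with adjacent free neighbors -> [0-0 ALLOC][1-12 ALLOC][13-31 FREE]

Answer: [0-0 ALLOC][1-12 ALLOC][13-31 FREE]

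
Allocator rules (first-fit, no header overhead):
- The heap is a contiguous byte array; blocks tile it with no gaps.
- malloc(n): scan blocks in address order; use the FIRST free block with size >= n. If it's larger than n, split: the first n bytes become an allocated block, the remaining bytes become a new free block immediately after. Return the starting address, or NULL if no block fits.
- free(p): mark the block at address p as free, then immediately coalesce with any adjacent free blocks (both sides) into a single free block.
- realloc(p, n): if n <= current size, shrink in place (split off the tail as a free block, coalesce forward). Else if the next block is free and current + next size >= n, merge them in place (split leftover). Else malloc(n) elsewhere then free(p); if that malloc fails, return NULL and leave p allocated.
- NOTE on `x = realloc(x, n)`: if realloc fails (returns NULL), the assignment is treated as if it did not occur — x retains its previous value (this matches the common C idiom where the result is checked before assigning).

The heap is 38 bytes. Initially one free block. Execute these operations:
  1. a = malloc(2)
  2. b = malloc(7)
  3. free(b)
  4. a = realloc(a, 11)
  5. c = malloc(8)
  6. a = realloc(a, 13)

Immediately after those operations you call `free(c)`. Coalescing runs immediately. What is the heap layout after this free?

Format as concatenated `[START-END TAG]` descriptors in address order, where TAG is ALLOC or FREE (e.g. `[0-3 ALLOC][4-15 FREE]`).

Answer: [0-18 FREE][19-31 ALLOC][32-37 FREE]

Derivation:
Op 1: a = malloc(2) -> a = 0; heap: [0-1 ALLOC][2-37 FREE]
Op 2: b = malloc(7) -> b = 2; heap: [0-1 ALLOC][2-8 ALLOC][9-37 FREE]
Op 3: free(b) -> (freed b); heap: [0-1 ALLOC][2-37 FREE]
Op 4: a = realloc(a, 11) -> a = 0; heap: [0-10 ALLOC][11-37 FREE]
Op 5: c = malloc(8) -> c = 11; heap: [0-10 ALLOC][11-18 ALLOC][19-37 FREE]
Op 6: a = realloc(a, 13) -> a = 19; heap: [0-10 FREE][11-18 ALLOC][19-31 ALLOC][32-37 FREE]
free(c): c = 11 -> block [11-18 ALLOC]; mark free, coalesce with adjacent free neighbors -> [0-18 FREE][19-31 ALLOC][32-37 FREE]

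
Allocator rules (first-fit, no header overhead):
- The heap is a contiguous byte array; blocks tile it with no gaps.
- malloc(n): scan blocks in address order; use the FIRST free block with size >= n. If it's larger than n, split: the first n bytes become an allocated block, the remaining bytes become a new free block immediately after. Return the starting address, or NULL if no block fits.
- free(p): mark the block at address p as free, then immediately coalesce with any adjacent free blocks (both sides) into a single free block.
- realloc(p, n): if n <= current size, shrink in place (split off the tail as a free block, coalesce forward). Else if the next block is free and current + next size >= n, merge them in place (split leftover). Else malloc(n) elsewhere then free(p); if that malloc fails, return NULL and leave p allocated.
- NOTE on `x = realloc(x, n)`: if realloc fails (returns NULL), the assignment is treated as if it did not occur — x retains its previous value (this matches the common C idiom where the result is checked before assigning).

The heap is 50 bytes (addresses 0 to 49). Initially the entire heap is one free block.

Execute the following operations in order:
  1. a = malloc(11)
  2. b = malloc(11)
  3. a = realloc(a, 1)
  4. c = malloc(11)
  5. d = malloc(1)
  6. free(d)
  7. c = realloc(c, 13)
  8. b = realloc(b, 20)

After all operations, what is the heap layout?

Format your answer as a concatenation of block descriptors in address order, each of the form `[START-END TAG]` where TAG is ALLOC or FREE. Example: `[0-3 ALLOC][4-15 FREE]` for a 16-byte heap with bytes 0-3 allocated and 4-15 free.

Answer: [0-0 ALLOC][1-10 FREE][11-21 ALLOC][22-34 ALLOC][35-49 FREE]

Derivation:
Op 1: a = malloc(11) -> a = 0; heap: [0-10 ALLOC][11-49 FREE]
Op 2: b = malloc(11) -> b = 11; heap: [0-10 ALLOC][11-21 ALLOC][22-49 FREE]
Op 3: a = realloc(a, 1) -> a = 0; heap: [0-0 ALLOC][1-10 FREE][11-21 ALLOC][22-49 FREE]
Op 4: c = malloc(11) -> c = 22; heap: [0-0 ALLOC][1-10 FREE][11-21 ALLOC][22-32 ALLOC][33-49 FREE]
Op 5: d = malloc(1) -> d = 1; heap: [0-0 ALLOC][1-1 ALLOC][2-10 FREE][11-21 ALLOC][22-32 ALLOC][33-49 FREE]
Op 6: free(d) -> (freed d); heap: [0-0 ALLOC][1-10 FREE][11-21 ALLOC][22-32 ALLOC][33-49 FREE]
Op 7: c = realloc(c, 13) -> c = 22; heap: [0-0 ALLOC][1-10 FREE][11-21 ALLOC][22-34 ALLOC][35-49 FREE]
Op 8: b = realloc(b, 20) -> NULL (b unchanged); heap: [0-0 ALLOC][1-10 FREE][11-21 ALLOC][22-34 ALLOC][35-49 FREE]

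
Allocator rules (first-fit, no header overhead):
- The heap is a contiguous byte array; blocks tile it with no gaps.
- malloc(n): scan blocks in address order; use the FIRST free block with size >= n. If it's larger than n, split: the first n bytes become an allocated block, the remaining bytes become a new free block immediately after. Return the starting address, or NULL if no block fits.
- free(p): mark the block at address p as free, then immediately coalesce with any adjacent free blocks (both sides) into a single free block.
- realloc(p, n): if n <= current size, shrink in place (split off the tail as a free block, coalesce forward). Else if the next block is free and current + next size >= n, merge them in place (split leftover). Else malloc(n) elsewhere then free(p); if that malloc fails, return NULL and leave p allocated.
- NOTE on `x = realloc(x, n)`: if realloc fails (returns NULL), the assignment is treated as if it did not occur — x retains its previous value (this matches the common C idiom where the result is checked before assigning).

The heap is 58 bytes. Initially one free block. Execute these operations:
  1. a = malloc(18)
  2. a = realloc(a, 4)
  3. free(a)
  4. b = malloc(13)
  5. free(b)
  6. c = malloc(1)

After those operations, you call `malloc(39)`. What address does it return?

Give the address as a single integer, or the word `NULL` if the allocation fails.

Op 1: a = malloc(18) -> a = 0; heap: [0-17 ALLOC][18-57 FREE]
Op 2: a = realloc(a, 4) -> a = 0; heap: [0-3 ALLOC][4-57 FREE]
Op 3: free(a) -> (freed a); heap: [0-57 FREE]
Op 4: b = malloc(13) -> b = 0; heap: [0-12 ALLOC][13-57 FREE]
Op 5: free(b) -> (freed b); heap: [0-57 FREE]
Op 6: c = malloc(1) -> c = 0; heap: [0-0 ALLOC][1-57 FREE]
malloc(39): first-fit scan over [0-0 ALLOC][1-57 FREE] -> 1

Answer: 1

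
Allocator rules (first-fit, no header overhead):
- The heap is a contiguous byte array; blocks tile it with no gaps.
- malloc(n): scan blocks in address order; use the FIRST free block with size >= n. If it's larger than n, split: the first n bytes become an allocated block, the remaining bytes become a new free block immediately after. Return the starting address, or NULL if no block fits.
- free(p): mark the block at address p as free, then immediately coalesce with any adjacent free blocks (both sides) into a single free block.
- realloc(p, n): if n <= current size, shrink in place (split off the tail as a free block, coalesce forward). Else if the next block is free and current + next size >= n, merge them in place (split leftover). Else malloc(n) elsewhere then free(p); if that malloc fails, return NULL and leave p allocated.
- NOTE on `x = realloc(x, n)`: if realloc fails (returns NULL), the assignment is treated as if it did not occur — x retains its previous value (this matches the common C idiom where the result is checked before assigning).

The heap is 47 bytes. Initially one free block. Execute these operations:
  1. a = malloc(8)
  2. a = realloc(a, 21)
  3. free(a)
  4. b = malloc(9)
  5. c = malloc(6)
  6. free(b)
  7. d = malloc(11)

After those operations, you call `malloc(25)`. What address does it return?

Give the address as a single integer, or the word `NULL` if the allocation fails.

Op 1: a = malloc(8) -> a = 0; heap: [0-7 ALLOC][8-46 FREE]
Op 2: a = realloc(a, 21) -> a = 0; heap: [0-20 ALLOC][21-46 FREE]
Op 3: free(a) -> (freed a); heap: [0-46 FREE]
Op 4: b = malloc(9) -> b = 0; heap: [0-8 ALLOC][9-46 FREE]
Op 5: c = malloc(6) -> c = 9; heap: [0-8 ALLOC][9-14 ALLOC][15-46 FREE]
Op 6: free(b) -> (freed b); heap: [0-8 FREE][9-14 ALLOC][15-46 FREE]
Op 7: d = malloc(11) -> d = 15; heap: [0-8 FREE][9-14 ALLOC][15-25 ALLOC][26-46 FREE]
malloc(25): first-fit scan over [0-8 FREE][9-14 ALLOC][15-25 ALLOC][26-46 FREE] -> NULL

Answer: NULL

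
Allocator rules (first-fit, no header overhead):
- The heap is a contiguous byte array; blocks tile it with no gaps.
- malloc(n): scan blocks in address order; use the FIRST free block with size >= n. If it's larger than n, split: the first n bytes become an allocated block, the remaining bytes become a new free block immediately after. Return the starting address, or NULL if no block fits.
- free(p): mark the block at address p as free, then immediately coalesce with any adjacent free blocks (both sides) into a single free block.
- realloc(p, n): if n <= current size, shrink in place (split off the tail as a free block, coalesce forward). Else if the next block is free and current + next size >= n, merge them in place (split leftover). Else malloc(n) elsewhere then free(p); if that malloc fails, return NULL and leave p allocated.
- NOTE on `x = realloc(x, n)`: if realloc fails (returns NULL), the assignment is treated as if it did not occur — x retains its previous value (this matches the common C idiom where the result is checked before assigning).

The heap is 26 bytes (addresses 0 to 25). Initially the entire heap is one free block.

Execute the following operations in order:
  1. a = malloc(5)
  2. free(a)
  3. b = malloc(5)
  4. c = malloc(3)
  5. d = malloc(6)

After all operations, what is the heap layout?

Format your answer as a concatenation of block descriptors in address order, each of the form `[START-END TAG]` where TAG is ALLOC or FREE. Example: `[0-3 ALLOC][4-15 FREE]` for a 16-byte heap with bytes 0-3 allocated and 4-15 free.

Op 1: a = malloc(5) -> a = 0; heap: [0-4 ALLOC][5-25 FREE]
Op 2: free(a) -> (freed a); heap: [0-25 FREE]
Op 3: b = malloc(5) -> b = 0; heap: [0-4 ALLOC][5-25 FREE]
Op 4: c = malloc(3) -> c = 5; heap: [0-4 ALLOC][5-7 ALLOC][8-25 FREE]
Op 5: d = malloc(6) -> d = 8; heap: [0-4 ALLOC][5-7 ALLOC][8-13 ALLOC][14-25 FREE]

Answer: [0-4 ALLOC][5-7 ALLOC][8-13 ALLOC][14-25 FREE]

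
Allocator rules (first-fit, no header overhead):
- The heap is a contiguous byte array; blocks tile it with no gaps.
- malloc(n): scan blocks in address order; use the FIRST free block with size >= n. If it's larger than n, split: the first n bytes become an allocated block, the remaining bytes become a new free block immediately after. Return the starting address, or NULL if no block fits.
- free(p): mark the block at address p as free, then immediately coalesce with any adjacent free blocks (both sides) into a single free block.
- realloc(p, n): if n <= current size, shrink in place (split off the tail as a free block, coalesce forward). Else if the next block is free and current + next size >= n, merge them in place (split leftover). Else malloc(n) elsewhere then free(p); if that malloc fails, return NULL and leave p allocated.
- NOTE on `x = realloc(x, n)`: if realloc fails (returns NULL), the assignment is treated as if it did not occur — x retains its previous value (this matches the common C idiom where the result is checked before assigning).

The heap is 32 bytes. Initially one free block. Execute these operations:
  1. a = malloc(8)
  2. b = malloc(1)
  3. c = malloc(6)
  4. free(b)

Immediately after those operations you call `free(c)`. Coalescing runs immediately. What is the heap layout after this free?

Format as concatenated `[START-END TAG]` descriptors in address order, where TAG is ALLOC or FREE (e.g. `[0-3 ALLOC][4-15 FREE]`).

Answer: [0-7 ALLOC][8-31 FREE]

Derivation:
Op 1: a = malloc(8) -> a = 0; heap: [0-7 ALLOC][8-31 FREE]
Op 2: b = malloc(1) -> b = 8; heap: [0-7 ALLOC][8-8 ALLOC][9-31 FREE]
Op 3: c = malloc(6) -> c = 9; heap: [0-7 ALLOC][8-8 ALLOC][9-14 ALLOC][15-31 FREE]
Op 4: free(b) -> (freed b); heap: [0-7 ALLOC][8-8 FREE][9-14 ALLOC][15-31 FREE]
free(c): c = 9 -> block [9-14 ALLOC]; mark free, coalesce with adjacent free neighbors -> [0-7 ALLOC][8-31 FREE]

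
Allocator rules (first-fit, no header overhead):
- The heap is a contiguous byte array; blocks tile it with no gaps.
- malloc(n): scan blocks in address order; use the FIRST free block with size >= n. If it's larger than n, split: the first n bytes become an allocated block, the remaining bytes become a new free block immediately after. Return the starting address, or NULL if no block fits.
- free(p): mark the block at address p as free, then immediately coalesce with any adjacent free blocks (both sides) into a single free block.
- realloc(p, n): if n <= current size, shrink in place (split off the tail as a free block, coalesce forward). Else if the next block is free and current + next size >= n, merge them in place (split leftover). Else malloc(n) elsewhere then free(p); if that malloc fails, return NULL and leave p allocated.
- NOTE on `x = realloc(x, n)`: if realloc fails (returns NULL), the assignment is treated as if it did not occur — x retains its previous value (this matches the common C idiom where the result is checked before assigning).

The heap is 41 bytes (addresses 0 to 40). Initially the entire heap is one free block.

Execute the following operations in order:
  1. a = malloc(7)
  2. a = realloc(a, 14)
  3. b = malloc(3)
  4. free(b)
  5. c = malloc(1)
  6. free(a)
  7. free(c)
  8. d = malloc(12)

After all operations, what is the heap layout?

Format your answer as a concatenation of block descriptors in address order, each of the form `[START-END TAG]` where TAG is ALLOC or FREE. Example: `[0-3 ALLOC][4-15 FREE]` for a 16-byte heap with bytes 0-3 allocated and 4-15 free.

Answer: [0-11 ALLOC][12-40 FREE]

Derivation:
Op 1: a = malloc(7) -> a = 0; heap: [0-6 ALLOC][7-40 FREE]
Op 2: a = realloc(a, 14) -> a = 0; heap: [0-13 ALLOC][14-40 FREE]
Op 3: b = malloc(3) -> b = 14; heap: [0-13 ALLOC][14-16 ALLOC][17-40 FREE]
Op 4: free(b) -> (freed b); heap: [0-13 ALLOC][14-40 FREE]
Op 5: c = malloc(1) -> c = 14; heap: [0-13 ALLOC][14-14 ALLOC][15-40 FREE]
Op 6: free(a) -> (freed a); heap: [0-13 FREE][14-14 ALLOC][15-40 FREE]
Op 7: free(c) -> (freed c); heap: [0-40 FREE]
Op 8: d = malloc(12) -> d = 0; heap: [0-11 ALLOC][12-40 FREE]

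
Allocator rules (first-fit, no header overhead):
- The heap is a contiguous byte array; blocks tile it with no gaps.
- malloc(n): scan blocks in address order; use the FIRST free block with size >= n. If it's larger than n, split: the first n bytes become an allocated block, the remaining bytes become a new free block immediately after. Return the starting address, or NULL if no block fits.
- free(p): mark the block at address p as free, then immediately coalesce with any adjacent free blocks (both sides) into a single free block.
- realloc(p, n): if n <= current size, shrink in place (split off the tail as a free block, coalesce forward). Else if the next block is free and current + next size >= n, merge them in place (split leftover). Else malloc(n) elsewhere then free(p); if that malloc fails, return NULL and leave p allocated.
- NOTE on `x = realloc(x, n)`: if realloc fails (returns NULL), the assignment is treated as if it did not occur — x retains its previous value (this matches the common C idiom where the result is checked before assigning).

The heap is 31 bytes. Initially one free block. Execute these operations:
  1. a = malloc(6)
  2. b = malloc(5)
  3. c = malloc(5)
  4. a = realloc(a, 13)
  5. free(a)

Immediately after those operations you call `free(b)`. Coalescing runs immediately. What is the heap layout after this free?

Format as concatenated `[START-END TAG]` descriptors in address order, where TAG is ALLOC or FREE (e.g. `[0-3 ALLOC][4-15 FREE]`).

Answer: [0-10 FREE][11-15 ALLOC][16-30 FREE]

Derivation:
Op 1: a = malloc(6) -> a = 0; heap: [0-5 ALLOC][6-30 FREE]
Op 2: b = malloc(5) -> b = 6; heap: [0-5 ALLOC][6-10 ALLOC][11-30 FREE]
Op 3: c = malloc(5) -> c = 11; heap: [0-5 ALLOC][6-10 ALLOC][11-15 ALLOC][16-30 FREE]
Op 4: a = realloc(a, 13) -> a = 16; heap: [0-5 FREE][6-10 ALLOC][11-15 ALLOC][16-28 ALLOC][29-30 FREE]
Op 5: free(a) -> (freed a); heap: [0-5 FREE][6-10 ALLOC][11-15 ALLOC][16-30 FREE]
free(b): b = 6 -> block [6-10 ALLOC]; mark free, coalesce with adjacent free neighbors -> [0-10 FREE][11-15 ALLOC][16-30 FREE]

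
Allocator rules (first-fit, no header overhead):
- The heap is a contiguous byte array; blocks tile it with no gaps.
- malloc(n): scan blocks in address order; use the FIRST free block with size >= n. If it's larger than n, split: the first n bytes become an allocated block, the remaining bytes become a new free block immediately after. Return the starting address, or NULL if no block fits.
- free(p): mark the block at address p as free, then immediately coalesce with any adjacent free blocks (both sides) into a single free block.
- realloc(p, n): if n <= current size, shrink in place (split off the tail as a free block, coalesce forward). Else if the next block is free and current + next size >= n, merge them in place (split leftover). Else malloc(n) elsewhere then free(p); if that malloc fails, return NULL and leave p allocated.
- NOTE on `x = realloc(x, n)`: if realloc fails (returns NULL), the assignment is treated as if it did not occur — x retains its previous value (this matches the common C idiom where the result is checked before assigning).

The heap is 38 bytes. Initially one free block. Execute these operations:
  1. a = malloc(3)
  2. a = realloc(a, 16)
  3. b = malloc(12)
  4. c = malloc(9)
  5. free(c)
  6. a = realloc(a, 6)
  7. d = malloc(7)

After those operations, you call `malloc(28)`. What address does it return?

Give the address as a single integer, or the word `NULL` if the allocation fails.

Answer: NULL

Derivation:
Op 1: a = malloc(3) -> a = 0; heap: [0-2 ALLOC][3-37 FREE]
Op 2: a = realloc(a, 16) -> a = 0; heap: [0-15 ALLOC][16-37 FREE]
Op 3: b = malloc(12) -> b = 16; heap: [0-15 ALLOC][16-27 ALLOC][28-37 FREE]
Op 4: c = malloc(9) -> c = 28; heap: [0-15 ALLOC][16-27 ALLOC][28-36 ALLOC][37-37 FREE]
Op 5: free(c) -> (freed c); heap: [0-15 ALLOC][16-27 ALLOC][28-37 FREE]
Op 6: a = realloc(a, 6) -> a = 0; heap: [0-5 ALLOC][6-15 FREE][16-27 ALLOC][28-37 FREE]
Op 7: d = malloc(7) -> d = 6; heap: [0-5 ALLOC][6-12 ALLOC][13-15 FREE][16-27 ALLOC][28-37 FREE]
malloc(28): first-fit scan over [0-5 ALLOC][6-12 ALLOC][13-15 FREE][16-27 ALLOC][28-37 FREE] -> NULL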